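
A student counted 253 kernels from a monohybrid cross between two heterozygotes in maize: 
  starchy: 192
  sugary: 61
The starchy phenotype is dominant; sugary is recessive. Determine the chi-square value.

0.107

For a monohybrid cross between heterozygotes with complete dominance, the expected phenotypic ratio is 3:1.
Under the 3:1 hypothesis (Σ ratio = 4, N = 253):
  starchy: 253 × 3/4 = 189.75
  sugary: 253 × 1/4 = 63.25
χ² = Σ (O − E)² / E
  starchy: (192 − 189.75)² / 189.75 = 0.0267
  sugary: (61 − 63.25)² / 63.25 = 0.0800
χ² = 0.0267 + 0.0800 = 0.1067 ≈ 0.107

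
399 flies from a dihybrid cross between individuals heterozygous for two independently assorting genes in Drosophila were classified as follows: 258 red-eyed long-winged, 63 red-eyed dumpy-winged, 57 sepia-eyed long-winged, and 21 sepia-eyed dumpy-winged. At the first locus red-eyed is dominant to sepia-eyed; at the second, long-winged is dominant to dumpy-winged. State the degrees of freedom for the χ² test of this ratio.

3

A dihybrid F₂ with independent assortment and complete dominance at both loci gives a 9:3:3:1 phenotypic ratio.
A goodness-of-fit test with 4 phenotype classes has df = 4 − 1 = 3.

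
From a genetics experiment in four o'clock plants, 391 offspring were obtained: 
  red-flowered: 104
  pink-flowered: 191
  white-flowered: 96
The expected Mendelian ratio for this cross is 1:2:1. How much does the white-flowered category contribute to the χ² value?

Expected counts for N = 391 under a 1:2:1 ratio (total parts = 4):
  red-flowered: 391 × 1/4 = 97.75
  pink-flowered: 391 × 2/4 = 195.5
  white-flowered: 391 × 1/4 = 97.75
Contribution of white-flowered: (96 − 97.75)² / 97.75 = 0.0313

0.031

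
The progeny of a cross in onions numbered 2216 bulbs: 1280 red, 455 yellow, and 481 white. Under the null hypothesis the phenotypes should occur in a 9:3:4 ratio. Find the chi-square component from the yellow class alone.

The 9:3:4 ratio has 16 parts, so with N = 2216 the expected counts are:
  red: 2216 × 9/16 = 1246.5
  yellow: 2216 × 3/16 = 415.5
  white: 2216 × 4/16 = 554
Contribution of yellow: (455 − 415.5)² / 415.5 = 3.7551

3.755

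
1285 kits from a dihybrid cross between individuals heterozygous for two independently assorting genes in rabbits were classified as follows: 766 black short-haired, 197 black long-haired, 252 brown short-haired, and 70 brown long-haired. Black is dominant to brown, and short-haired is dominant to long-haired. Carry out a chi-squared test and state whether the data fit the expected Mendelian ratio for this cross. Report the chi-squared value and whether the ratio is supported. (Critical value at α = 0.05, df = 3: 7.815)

12.425; not consistent

A dihybrid F₂ with independent assortment and complete dominance at both loci gives a 9:3:3:1 phenotypic ratio.
Expected counts for N = 1285 under a 9:3:3:1 ratio (total parts = 16):
  black short-haired: 1285 × 9/16 = 722.8125
  black long-haired: 1285 × 3/16 = 240.9375
  brown short-haired: 1285 × 3/16 = 240.9375
  brown long-haired: 1285 × 1/16 = 80.3125
χ² = Σ (O − E)² / E
  black short-haired: (766 − 722.8125)² / 722.8125 = 2.5804
  black long-haired: (197 − 240.9375)² / 240.9375 = 8.0125
  brown short-haired: (252 − 240.9375)² / 240.9375 = 0.5079
  brown long-haired: (70 − 80.3125)² / 80.3125 = 1.3242
χ² = 2.5804 + 8.0125 + 0.5079 + 1.3242 = 12.425
Degrees of freedom = 4 − 1 = 3; critical value at α = 0.05 is 7.815.
Since 12.425 > 7.815, we reject the null hypothesis — the data do not fit the 9:3:3:1 ratio.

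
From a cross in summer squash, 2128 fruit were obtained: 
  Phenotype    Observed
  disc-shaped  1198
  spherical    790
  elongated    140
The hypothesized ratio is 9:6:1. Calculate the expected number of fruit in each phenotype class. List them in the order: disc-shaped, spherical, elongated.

Expected counts for N = 2128 under a 9:6:1 ratio (total parts = 16):
  disc-shaped: 2128 × 9/16 = 1197
  spherical: 2128 × 6/16 = 798
  elongated: 2128 × 1/16 = 133

1197, 798, 133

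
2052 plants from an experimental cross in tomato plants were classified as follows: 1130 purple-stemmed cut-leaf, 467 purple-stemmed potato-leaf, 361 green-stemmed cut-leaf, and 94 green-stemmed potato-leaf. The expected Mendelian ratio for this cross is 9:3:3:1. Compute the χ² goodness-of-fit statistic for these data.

Under the 9:3:3:1 hypothesis (Σ ratio = 16, N = 2052):
  purple-stemmed cut-leaf: 2052 × 9/16 = 1154.25
  purple-stemmed potato-leaf: 2052 × 3/16 = 384.75
  green-stemmed cut-leaf: 2052 × 3/16 = 384.75
  green-stemmed potato-leaf: 2052 × 1/16 = 128.25
χ² = Σ (O − E)² / E
  purple-stemmed cut-leaf: (1130 − 1154.25)² / 1154.25 = 0.5095
  purple-stemmed potato-leaf: (467 − 384.75)² / 384.75 = 17.5830
  green-stemmed cut-leaf: (361 − 384.75)² / 384.75 = 1.4660
  green-stemmed potato-leaf: (94 − 128.25)² / 128.25 = 9.1467
χ² = 0.5095 + 17.5830 + 1.4660 + 9.1467 = 28.7052 ≈ 28.705

28.705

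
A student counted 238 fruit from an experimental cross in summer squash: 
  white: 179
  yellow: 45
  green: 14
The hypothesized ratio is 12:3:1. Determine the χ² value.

Total ratio parts = 16. Expected numbers out of 238:
  white: 238 × 12/16 = 178.5
  yellow: 238 × 3/16 = 44.625
  green: 238 × 1/16 = 14.875
χ² = Σ (O − E)² / E
  white: (179 − 178.5)² / 178.5 = 0.0014
  yellow: (45 − 44.625)² / 44.625 = 0.0032
  green: (14 − 14.875)² / 14.875 = 0.0515
χ² = 0.0014 + 0.0032 + 0.0515 = 0.0561 ≈ 0.056

0.056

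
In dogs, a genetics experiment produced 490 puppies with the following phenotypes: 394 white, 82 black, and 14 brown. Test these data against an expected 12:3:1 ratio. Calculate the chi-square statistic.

11.997

Total ratio parts = 16. Expected numbers out of 490:
  white: 490 × 12/16 = 367.5
  black: 490 × 3/16 = 91.875
  brown: 490 × 1/16 = 30.625
χ² = Σ (O − E)² / E
  white: (394 − 367.5)² / 367.5 = 1.9109
  black: (82 − 91.875)² / 91.875 = 1.0614
  brown: (14 − 30.625)² / 30.625 = 9.0250
χ² = 1.9109 + 1.0614 + 9.0250 = 11.9973 ≈ 11.997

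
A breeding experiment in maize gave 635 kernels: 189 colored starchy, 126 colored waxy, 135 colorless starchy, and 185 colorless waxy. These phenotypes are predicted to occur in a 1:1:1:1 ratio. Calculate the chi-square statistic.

The 1:1:1:1 ratio has 4 parts, so with N = 635 the expected counts are:
  colored starchy: 635 × 1/4 = 158.75
  colored waxy: 635 × 1/4 = 158.75
  colorless starchy: 635 × 1/4 = 158.75
  colorless waxy: 635 × 1/4 = 158.75
χ² = Σ (O − E)² / E
  colored starchy: (189 − 158.75)² / 158.75 = 5.7642
  colored waxy: (126 − 158.75)² / 158.75 = 6.7563
  colorless starchy: (135 − 158.75)² / 158.75 = 3.5531
  colorless waxy: (185 − 158.75)² / 158.75 = 4.3406
χ² = 5.7642 + 6.7563 + 3.5531 + 4.3406 = 20.4142 ≈ 20.414

20.414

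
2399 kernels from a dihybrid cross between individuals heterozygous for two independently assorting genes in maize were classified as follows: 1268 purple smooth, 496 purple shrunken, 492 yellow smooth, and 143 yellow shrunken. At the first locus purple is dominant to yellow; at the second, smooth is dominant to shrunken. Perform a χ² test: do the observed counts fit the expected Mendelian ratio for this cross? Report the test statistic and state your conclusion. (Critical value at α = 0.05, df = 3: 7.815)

13.935; not consistent

A dihybrid F₂ with independent assortment and complete dominance at both loci gives a 9:3:3:1 phenotypic ratio.
Under the 9:3:3:1 hypothesis (Σ ratio = 16, N = 2399):
  purple smooth: 2399 × 9/16 = 1349.4375
  purple shrunken: 2399 × 3/16 = 449.8125
  yellow smooth: 2399 × 3/16 = 449.8125
  yellow shrunken: 2399 × 1/16 = 149.9375
χ² = Σ (O − E)² / E
  purple smooth: (1268 − 1349.4375)² / 1349.4375 = 4.9147
  purple shrunken: (496 − 449.8125)² / 449.8125 = 4.7426
  yellow smooth: (492 − 449.8125)² / 449.8125 = 3.9567
  yellow shrunken: (143 − 149.9375)² / 149.9375 = 0.3210
χ² = 4.9147 + 4.7426 + 3.9567 + 0.3210 = 13.935
Degrees of freedom = 4 − 1 = 3; critical value at α = 0.05 is 7.815.
Since 13.935 > 7.815, we reject the null hypothesis — the data do not fit the 9:3:3:1 ratio.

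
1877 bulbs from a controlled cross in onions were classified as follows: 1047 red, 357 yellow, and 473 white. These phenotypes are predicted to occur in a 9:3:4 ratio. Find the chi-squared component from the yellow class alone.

0.073

The 9:3:4 ratio has 16 parts, so with N = 1877 the expected counts are:
  red: 1877 × 9/16 = 1055.8125
  yellow: 1877 × 3/16 = 351.9375
  white: 1877 × 4/16 = 469.25
Contribution of yellow: (357 − 351.9375)² / 351.9375 = 0.0728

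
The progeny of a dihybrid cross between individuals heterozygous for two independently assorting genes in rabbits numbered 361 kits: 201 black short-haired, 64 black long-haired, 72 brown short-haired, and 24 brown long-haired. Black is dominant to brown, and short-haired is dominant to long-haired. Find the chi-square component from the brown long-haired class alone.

0.092

A dihybrid F₂ with independent assortment and complete dominance at both loci gives a 9:3:3:1 phenotypic ratio.
Under the 9:3:3:1 hypothesis (Σ ratio = 16, N = 361):
  black short-haired: 361 × 9/16 = 203.0625
  black long-haired: 361 × 3/16 = 67.6875
  brown short-haired: 361 × 3/16 = 67.6875
  brown long-haired: 361 × 1/16 = 22.5625
Contribution of brown long-haired: (24 − 22.5625)² / 22.5625 = 0.0916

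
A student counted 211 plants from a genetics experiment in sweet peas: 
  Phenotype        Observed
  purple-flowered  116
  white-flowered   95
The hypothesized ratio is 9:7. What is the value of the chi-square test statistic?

Under the 9:7 hypothesis (Σ ratio = 16, N = 211):
  purple-flowered: 211 × 9/16 = 118.6875
  white-flowered: 211 × 7/16 = 92.3125
χ² = Σ (O − E)² / E
  purple-flowered: (116 − 118.6875)² / 118.6875 = 0.0609
  white-flowered: (95 − 92.3125)² / 92.3125 = 0.0782
χ² = 0.0609 + 0.0782 = 0.1391 ≈ 0.139

0.139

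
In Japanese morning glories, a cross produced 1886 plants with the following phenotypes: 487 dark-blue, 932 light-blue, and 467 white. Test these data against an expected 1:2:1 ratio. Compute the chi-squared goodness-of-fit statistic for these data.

Total ratio parts = 4. Expected numbers out of 1886:
  dark-blue: 1886 × 1/4 = 471.5
  light-blue: 1886 × 2/4 = 943
  white: 1886 × 1/4 = 471.5
χ² = Σ (O − E)² / E
  dark-blue: (487 − 471.5)² / 471.5 = 0.5095
  light-blue: (932 − 943)² / 943 = 0.1283
  white: (467 − 471.5)² / 471.5 = 0.0429
χ² = 0.5095 + 0.1283 + 0.0429 = 0.6807 ≈ 0.681

0.681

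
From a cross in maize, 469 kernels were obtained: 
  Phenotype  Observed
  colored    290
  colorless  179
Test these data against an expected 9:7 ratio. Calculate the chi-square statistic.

5.942

Expected counts for N = 469 under a 9:7 ratio (total parts = 16):
  colored: 469 × 9/16 = 263.8125
  colorless: 469 × 7/16 = 205.1875
χ² = Σ (O − E)² / E
  colored: (290 − 263.8125)² / 263.8125 = 2.5995
  colorless: (179 − 205.1875)² / 205.1875 = 3.3422
χ² = 2.5995 + 3.3422 = 5.9417 ≈ 5.942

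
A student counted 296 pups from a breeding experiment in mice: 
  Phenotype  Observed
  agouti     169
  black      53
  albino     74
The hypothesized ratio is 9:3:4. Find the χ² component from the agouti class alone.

Total ratio parts = 16. Expected numbers out of 296:
  agouti: 296 × 9/16 = 166.5
  black: 296 × 3/16 = 55.5
  albino: 296 × 4/16 = 74
Contribution of agouti: (169 − 166.5)² / 166.5 = 0.0375

0.038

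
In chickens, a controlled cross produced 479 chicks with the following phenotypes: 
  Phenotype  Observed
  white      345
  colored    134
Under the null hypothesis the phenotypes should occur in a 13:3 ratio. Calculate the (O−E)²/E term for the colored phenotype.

Under the 13:3 hypothesis (Σ ratio = 16, N = 479):
  white: 479 × 13/16 = 389.1875
  colored: 479 × 3/16 = 89.8125
Contribution of colored: (134 − 89.8125)² / 89.8125 = 21.7401

21.740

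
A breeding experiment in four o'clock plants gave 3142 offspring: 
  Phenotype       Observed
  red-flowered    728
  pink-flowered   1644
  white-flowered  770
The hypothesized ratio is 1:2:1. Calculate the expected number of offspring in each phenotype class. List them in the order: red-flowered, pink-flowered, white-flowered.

785.5, 1571, 785.5

The 1:2:1 ratio has 4 parts, so with N = 3142 the expected counts are:
  red-flowered: 3142 × 1/4 = 785.5
  pink-flowered: 3142 × 2/4 = 1571
  white-flowered: 3142 × 1/4 = 785.5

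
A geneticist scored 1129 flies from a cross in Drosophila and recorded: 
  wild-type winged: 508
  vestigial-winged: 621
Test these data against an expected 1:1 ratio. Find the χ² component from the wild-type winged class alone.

Under the 1:1 hypothesis (Σ ratio = 2, N = 1129):
  wild-type winged: 1129 × 1/2 = 564.5
  vestigial-winged: 1129 × 1/2 = 564.5
Contribution of wild-type winged: (508 − 564.5)² / 564.5 = 5.6550

5.655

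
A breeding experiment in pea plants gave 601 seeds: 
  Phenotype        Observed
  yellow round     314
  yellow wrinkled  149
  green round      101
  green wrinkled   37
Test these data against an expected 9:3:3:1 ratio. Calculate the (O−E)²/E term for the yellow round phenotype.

1.713

The 9:3:3:1 ratio has 16 parts, so with N = 601 the expected counts are:
  yellow round: 601 × 9/16 = 338.0625
  yellow wrinkled: 601 × 3/16 = 112.6875
  green round: 601 × 3/16 = 112.6875
  green wrinkled: 601 × 1/16 = 37.5625
Contribution of yellow round: (314 − 338.0625)² / 338.0625 = 1.7127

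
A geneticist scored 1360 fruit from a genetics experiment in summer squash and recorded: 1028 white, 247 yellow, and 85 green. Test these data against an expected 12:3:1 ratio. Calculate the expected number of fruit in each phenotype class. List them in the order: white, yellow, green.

1020, 255, 85

Under the 12:3:1 hypothesis (Σ ratio = 16, N = 1360):
  white: 1360 × 12/16 = 1020
  yellow: 1360 × 3/16 = 255
  green: 1360 × 1/16 = 85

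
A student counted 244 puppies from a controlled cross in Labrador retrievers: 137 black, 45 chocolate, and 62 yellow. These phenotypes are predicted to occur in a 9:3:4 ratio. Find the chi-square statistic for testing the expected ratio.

Expected counts for N = 244 under a 9:3:4 ratio (total parts = 16):
  black: 244 × 9/16 = 137.25
  chocolate: 244 × 3/16 = 45.75
  yellow: 244 × 4/16 = 61
χ² = Σ (O − E)² / E
  black: (137 − 137.25)² / 137.25 = 0.0005
  chocolate: (45 − 45.75)² / 45.75 = 0.0123
  yellow: (62 − 61)² / 61 = 0.0164
χ² = 0.0005 + 0.0123 + 0.0164 = 0.0292 ≈ 0.029

0.029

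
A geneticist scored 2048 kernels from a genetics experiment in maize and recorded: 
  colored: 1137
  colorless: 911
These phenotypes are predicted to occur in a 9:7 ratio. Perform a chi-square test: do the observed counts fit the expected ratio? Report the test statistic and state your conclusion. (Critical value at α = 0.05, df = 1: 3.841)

Under the 9:7 hypothesis (Σ ratio = 16, N = 2048):
  colored: 2048 × 9/16 = 1152
  colorless: 2048 × 7/16 = 896
χ² = Σ (O − E)² / E
  colored: (1137 − 1152)² / 1152 = 0.1953
  colorless: (911 − 896)² / 896 = 0.2511
χ² = 0.1953 + 0.2511 = 0.4464 ≈ 0.446
Degrees of freedom = 2 − 1 = 1; critical value at α = 0.05 is 3.841.
Since 0.446 < 3.841, we fail to reject the null hypothesis — the data are consistent with the 9:7 ratio.

0.446; consistent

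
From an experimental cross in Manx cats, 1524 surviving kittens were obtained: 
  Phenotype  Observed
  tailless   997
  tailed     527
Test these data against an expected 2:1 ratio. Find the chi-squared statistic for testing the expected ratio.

Under the 2:1 hypothesis (Σ ratio = 3, N = 1524):
  tailless: 1524 × 2/3 = 1016
  tailed: 1524 × 1/3 = 508
χ² = Σ (O − E)² / E
  tailless: (997 − 1016)² / 1016 = 0.3553
  tailed: (527 − 508)² / 508 = 0.7106
χ² = 0.3553 + 0.7106 = 1.0659 ≈ 1.066

1.066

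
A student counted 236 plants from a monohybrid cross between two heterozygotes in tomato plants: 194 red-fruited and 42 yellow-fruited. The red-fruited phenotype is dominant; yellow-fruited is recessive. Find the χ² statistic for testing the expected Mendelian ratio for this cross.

6.531

For a monohybrid cross between heterozygotes with complete dominance, the expected phenotypic ratio is 3:1.
Under the 3:1 hypothesis (Σ ratio = 4, N = 236):
  red-fruited: 236 × 3/4 = 177
  yellow-fruited: 236 × 1/4 = 59
χ² = Σ (O − E)² / E
  red-fruited: (194 − 177)² / 177 = 1.6328
  yellow-fruited: (42 − 59)² / 59 = 4.8983
χ² = 1.6328 + 4.8983 = 6.5311 ≈ 6.531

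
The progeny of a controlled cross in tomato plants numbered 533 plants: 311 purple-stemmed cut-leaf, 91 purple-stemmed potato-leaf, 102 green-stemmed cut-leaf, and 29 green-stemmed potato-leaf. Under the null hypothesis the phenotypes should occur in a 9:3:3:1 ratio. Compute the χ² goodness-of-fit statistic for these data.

1.818

Expected counts for N = 533 under a 9:3:3:1 ratio (total parts = 16):
  purple-stemmed cut-leaf: 533 × 9/16 = 299.8125
  purple-stemmed potato-leaf: 533 × 3/16 = 99.9375
  green-stemmed cut-leaf: 533 × 3/16 = 99.9375
  green-stemmed potato-leaf: 533 × 1/16 = 33.3125
χ² = Σ (O − E)² / E
  purple-stemmed cut-leaf: (311 − 299.8125)² / 299.8125 = 0.4175
  purple-stemmed potato-leaf: (91 − 99.9375)² / 99.9375 = 0.7993
  green-stemmed cut-leaf: (102 − 99.9375)² / 99.9375 = 0.0426
  green-stemmed potato-leaf: (29 − 33.3125)² / 33.3125 = 0.5583
χ² = 0.4175 + 0.7993 + 0.0426 + 0.5583 = 1.8177 ≈ 1.818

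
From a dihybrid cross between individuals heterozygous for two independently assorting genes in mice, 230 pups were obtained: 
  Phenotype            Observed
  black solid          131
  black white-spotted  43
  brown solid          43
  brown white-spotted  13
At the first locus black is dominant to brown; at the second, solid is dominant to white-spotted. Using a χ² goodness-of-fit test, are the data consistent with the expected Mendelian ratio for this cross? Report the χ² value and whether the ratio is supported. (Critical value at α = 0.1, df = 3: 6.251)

A dihybrid F₂ with independent assortment and complete dominance at both loci gives a 9:3:3:1 phenotypic ratio.
Expected counts for N = 230 under a 9:3:3:1 ratio (total parts = 16):
  black solid: 230 × 9/16 = 129.375
  black white-spotted: 230 × 3/16 = 43.125
  brown solid: 230 × 3/16 = 43.125
  brown white-spotted: 230 × 1/16 = 14.375
χ² = Σ (O − E)² / E
  black solid: (131 − 129.375)² / 129.375 = 0.0204
  black white-spotted: (43 − 43.125)² / 43.125 = 0.0004
  brown solid: (43 − 43.125)² / 43.125 = 0.0004
  brown white-spotted: (13 − 14.375)² / 14.375 = 0.1315
χ² = 0.0204 + 0.0004 + 0.0004 + 0.1315 = 0.1527 ≈ 0.153
Degrees of freedom = 4 − 1 = 3; critical value at α = 0.1 is 6.251.
Since 0.153 < 6.251, we fail to reject the null hypothesis — the data are consistent with the 9:3:3:1 ratio.

0.153; consistent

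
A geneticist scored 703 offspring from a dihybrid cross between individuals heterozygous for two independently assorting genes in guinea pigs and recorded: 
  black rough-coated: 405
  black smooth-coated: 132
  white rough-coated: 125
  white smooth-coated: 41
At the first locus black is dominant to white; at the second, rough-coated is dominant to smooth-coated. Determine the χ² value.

0.780

A dihybrid F₂ with independent assortment and complete dominance at both loci gives a 9:3:3:1 phenotypic ratio.
Under the 9:3:3:1 hypothesis (Σ ratio = 16, N = 703):
  black rough-coated: 703 × 9/16 = 395.4375
  black smooth-coated: 703 × 3/16 = 131.8125
  white rough-coated: 703 × 3/16 = 131.8125
  white smooth-coated: 703 × 1/16 = 43.9375
χ² = Σ (O − E)² / E
  black rough-coated: (405 − 395.4375)² / 395.4375 = 0.2312
  black smooth-coated: (132 − 131.8125)² / 131.8125 = 0.0003
  white rough-coated: (125 − 131.8125)² / 131.8125 = 0.3521
  white smooth-coated: (41 − 43.9375)² / 43.9375 = 0.1964
χ² = 0.2312 + 0.0003 + 0.3521 + 0.1964 = 0.780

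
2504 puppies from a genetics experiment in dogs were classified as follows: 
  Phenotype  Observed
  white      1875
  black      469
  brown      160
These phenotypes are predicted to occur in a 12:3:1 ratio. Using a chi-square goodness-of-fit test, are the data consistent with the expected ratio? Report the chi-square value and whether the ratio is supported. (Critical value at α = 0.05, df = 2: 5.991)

Expected counts for N = 2504 under a 12:3:1 ratio (total parts = 16):
  white: 2504 × 12/16 = 1878
  black: 2504 × 3/16 = 469.5
  brown: 2504 × 1/16 = 156.5
χ² = Σ (O − E)² / E
  white: (1875 − 1878)² / 1878 = 0.0048
  black: (469 − 469.5)² / 469.5 = 0.0005
  brown: (160 − 156.5)² / 156.5 = 0.0783
χ² = 0.0048 + 0.0005 + 0.0783 = 0.0836 ≈ 0.084
Degrees of freedom = 3 − 1 = 2; critical value at α = 0.05 is 5.991.
Since 0.084 < 5.991, we fail to reject the null hypothesis — the data are consistent with the 12:3:1 ratio.

0.084; consistent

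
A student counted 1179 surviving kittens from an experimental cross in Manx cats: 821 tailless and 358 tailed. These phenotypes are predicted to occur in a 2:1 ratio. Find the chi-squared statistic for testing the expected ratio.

The 2:1 ratio has 3 parts, so with N = 1179 the expected counts are:
  tailless: 1179 × 2/3 = 786
  tailed: 1179 × 1/3 = 393
χ² = Σ (O − E)² / E
  tailless: (821 − 786)² / 786 = 1.5585
  tailed: (358 − 393)² / 393 = 3.1170
χ² = 1.5585 + 3.1170 = 4.6755 ≈ 4.676

4.676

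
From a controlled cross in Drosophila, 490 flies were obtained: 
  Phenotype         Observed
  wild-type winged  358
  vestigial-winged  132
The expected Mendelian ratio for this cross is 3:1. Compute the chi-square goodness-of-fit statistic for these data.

0.982

Total ratio parts = 4. Expected numbers out of 490:
  wild-type winged: 490 × 3/4 = 367.5
  vestigial-winged: 490 × 1/4 = 122.5
χ² = Σ (O − E)² / E
  wild-type winged: (358 − 367.5)² / 367.5 = 0.2456
  vestigial-winged: (132 − 122.5)² / 122.5 = 0.7367
χ² = 0.2456 + 0.7367 = 0.9823 ≈ 0.982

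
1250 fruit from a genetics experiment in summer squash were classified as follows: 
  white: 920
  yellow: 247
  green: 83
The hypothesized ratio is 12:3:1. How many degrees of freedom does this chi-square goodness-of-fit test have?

2

A goodness-of-fit test with 3 phenotype classes has df = 3 − 1 = 2.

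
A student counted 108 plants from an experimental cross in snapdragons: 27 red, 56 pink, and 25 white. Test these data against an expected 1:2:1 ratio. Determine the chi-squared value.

0.222

The 1:2:1 ratio has 4 parts, so with N = 108 the expected counts are:
  red: 108 × 1/4 = 27
  pink: 108 × 2/4 = 54
  white: 108 × 1/4 = 27
χ² = Σ (O − E)² / E
  red: (27 − 27)² / 27 = 0.0000
  pink: (56 − 54)² / 54 = 0.0741
  white: (25 − 27)² / 27 = 0.1481
χ² = 0.0000 + 0.0741 + 0.1481 = 0.2222 ≈ 0.222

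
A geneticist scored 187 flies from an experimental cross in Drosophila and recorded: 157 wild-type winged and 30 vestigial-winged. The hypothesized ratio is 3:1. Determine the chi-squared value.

8.002

Total ratio parts = 4. Expected numbers out of 187:
  wild-type winged: 187 × 3/4 = 140.25
  vestigial-winged: 187 × 1/4 = 46.75
χ² = Σ (O − E)² / E
  wild-type winged: (157 − 140.25)² / 140.25 = 2.0004
  vestigial-winged: (30 − 46.75)² / 46.75 = 6.0013
χ² = 2.0004 + 6.0013 = 8.0017 ≈ 8.002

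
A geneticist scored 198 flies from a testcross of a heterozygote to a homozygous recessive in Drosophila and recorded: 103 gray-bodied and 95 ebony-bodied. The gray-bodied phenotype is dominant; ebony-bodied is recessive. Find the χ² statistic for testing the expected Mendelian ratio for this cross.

A testcross of a heterozygote (Aa × aa) gives a 1:1 phenotypic ratio.
Under the 1:1 hypothesis (Σ ratio = 2, N = 198):
  gray-bodied: 198 × 1/2 = 99
  ebony-bodied: 198 × 1/2 = 99
χ² = Σ (O − E)² / E
  gray-bodied: (103 − 99)² / 99 = 0.1616
  ebony-bodied: (95 − 99)² / 99 = 0.1616
χ² = 0.1616 + 0.1616 = 0.3232 ≈ 0.323

0.323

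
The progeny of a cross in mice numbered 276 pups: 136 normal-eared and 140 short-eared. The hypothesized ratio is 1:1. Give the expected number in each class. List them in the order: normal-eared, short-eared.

138, 138

The 1:1 ratio has 2 parts, so with N = 276 the expected counts are:
  normal-eared: 276 × 1/2 = 138
  short-eared: 276 × 1/2 = 138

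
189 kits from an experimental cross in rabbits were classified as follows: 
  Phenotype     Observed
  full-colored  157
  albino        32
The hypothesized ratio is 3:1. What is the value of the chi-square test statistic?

6.563

Total ratio parts = 4. Expected numbers out of 189:
  full-colored: 189 × 3/4 = 141.75
  albino: 189 × 1/4 = 47.25
χ² = Σ (O − E)² / E
  full-colored: (157 − 141.75)² / 141.75 = 1.6407
  albino: (32 − 47.25)² / 47.25 = 4.9220
χ² = 1.6407 + 4.9220 = 6.5627 ≈ 6.563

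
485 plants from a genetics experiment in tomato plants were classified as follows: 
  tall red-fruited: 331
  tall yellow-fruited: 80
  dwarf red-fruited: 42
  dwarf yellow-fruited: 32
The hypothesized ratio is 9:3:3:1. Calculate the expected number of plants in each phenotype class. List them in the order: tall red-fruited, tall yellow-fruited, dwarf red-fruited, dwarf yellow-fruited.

272.8125, 90.9375, 90.9375, 30.3125

Under the 9:3:3:1 hypothesis (Σ ratio = 16, N = 485):
  tall red-fruited: 485 × 9/16 = 272.8125
  tall yellow-fruited: 485 × 3/16 = 90.9375
  dwarf red-fruited: 485 × 3/16 = 90.9375
  dwarf yellow-fruited: 485 × 1/16 = 30.3125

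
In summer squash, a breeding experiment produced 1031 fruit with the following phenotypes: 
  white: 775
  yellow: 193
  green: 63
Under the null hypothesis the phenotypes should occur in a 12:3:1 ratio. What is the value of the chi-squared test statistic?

Expected counts for N = 1031 under a 12:3:1 ratio (total parts = 16):
  white: 1031 × 12/16 = 773.25
  yellow: 1031 × 3/16 = 193.3125
  green: 1031 × 1/16 = 64.4375
χ² = Σ (O − E)² / E
  white: (775 − 773.25)² / 773.25 = 0.0040
  yellow: (193 − 193.3125)² / 193.3125 = 0.0005
  green: (63 − 64.4375)² / 64.4375 = 0.0321
χ² = 0.0040 + 0.0005 + 0.0321 = 0.0366 ≈ 0.037

0.037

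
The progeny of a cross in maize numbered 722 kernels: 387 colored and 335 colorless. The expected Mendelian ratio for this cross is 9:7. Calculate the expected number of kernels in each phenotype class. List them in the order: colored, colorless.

406.125, 315.875

Expected counts for N = 722 under a 9:7 ratio (total parts = 16):
  colored: 722 × 9/16 = 406.125
  colorless: 722 × 7/16 = 315.875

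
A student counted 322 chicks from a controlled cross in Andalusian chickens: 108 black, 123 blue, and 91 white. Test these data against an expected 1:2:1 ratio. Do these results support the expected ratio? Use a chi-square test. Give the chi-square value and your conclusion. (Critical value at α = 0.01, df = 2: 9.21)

19.733; not consistent

Expected counts for N = 322 under a 1:2:1 ratio (total parts = 4):
  black: 322 × 1/4 = 80.5
  blue: 322 × 2/4 = 161
  white: 322 × 1/4 = 80.5
χ² = Σ (O − E)² / E
  black: (108 − 80.5)² / 80.5 = 9.3944
  blue: (123 − 161)² / 161 = 8.9689
  white: (91 − 80.5)² / 80.5 = 1.3696
χ² = 9.3944 + 8.9689 + 1.3696 = 19.7329 ≈ 19.733
Degrees of freedom = 3 − 1 = 2; critical value at α = 0.01 is 9.21.
Since 19.733 > 9.21, we reject the null hypothesis — the data do not fit the 1:2:1 ratio.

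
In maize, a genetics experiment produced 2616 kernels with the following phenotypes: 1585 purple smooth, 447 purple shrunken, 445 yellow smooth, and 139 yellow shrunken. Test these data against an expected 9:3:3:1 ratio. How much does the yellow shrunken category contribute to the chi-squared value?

The 9:3:3:1 ratio has 16 parts, so with N = 2616 the expected counts are:
  purple smooth: 2616 × 9/16 = 1471.5
  purple shrunken: 2616 × 3/16 = 490.5
  yellow smooth: 2616 × 3/16 = 490.5
  yellow shrunken: 2616 × 1/16 = 163.5
Contribution of yellow shrunken: (139 − 163.5)² / 163.5 = 3.6713

3.671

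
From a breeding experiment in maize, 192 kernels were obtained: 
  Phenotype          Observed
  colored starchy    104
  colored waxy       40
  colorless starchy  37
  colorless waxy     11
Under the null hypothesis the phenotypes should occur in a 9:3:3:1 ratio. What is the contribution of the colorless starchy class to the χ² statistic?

0.028

Under the 9:3:3:1 hypothesis (Σ ratio = 16, N = 192):
  colored starchy: 192 × 9/16 = 108
  colored waxy: 192 × 3/16 = 36
  colorless starchy: 192 × 3/16 = 36
  colorless waxy: 192 × 1/16 = 12
Contribution of colorless starchy: (37 − 36)² / 36 = 0.0278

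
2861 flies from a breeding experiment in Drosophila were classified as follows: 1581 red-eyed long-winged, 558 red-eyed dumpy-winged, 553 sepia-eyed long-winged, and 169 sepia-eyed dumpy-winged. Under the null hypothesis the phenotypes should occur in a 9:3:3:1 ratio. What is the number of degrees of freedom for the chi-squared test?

3

A goodness-of-fit test with 4 phenotype classes has df = 4 − 1 = 3.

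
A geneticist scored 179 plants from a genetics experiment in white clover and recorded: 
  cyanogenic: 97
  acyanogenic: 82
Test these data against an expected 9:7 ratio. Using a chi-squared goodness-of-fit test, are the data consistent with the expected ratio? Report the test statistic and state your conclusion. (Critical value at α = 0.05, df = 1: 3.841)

Expected counts for N = 179 under a 9:7 ratio (total parts = 16):
  cyanogenic: 179 × 9/16 = 100.6875
  acyanogenic: 179 × 7/16 = 78.3125
χ² = Σ (O − E)² / E
  cyanogenic: (97 − 100.6875)² / 100.6875 = 0.1350
  acyanogenic: (82 − 78.3125)² / 78.3125 = 0.1736
χ² = 0.1350 + 0.1736 = 0.3086 ≈ 0.309
Degrees of freedom = 2 − 1 = 1; critical value at α = 0.05 is 3.841.
Since 0.309 < 3.841, we fail to reject the null hypothesis — the data are consistent with the 9:7 ratio.

0.309; consistent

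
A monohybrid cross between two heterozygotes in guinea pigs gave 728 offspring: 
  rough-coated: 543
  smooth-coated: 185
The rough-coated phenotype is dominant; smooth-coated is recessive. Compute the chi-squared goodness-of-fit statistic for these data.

0.066

For a monohybrid cross between heterozygotes with complete dominance, the expected phenotypic ratio is 3:1.
Total ratio parts = 4. Expected numbers out of 728:
  rough-coated: 728 × 3/4 = 546
  smooth-coated: 728 × 1/4 = 182
χ² = Σ (O − E)² / E
  rough-coated: (543 − 546)² / 546 = 0.0165
  smooth-coated: (185 − 182)² / 182 = 0.0495
χ² = 0.0165 + 0.0495 = 0.066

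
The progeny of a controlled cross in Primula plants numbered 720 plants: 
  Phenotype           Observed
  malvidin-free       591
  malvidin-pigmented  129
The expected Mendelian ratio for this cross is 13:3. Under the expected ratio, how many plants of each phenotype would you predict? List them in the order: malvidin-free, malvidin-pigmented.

585, 135

Total ratio parts = 16. Expected numbers out of 720:
  malvidin-free: 720 × 13/16 = 585
  malvidin-pigmented: 720 × 3/16 = 135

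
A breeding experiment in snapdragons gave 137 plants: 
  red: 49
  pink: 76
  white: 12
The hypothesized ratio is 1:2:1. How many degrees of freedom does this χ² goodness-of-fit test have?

2

A goodness-of-fit test with 3 phenotype classes has df = 3 − 1 = 2.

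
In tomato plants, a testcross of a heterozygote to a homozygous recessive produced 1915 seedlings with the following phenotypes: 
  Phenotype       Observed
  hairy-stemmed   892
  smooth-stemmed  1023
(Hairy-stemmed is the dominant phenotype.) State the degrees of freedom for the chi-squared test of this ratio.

A testcross of a heterozygote (Aa × aa) gives a 1:1 phenotypic ratio.
A goodness-of-fit test with 2 phenotype classes has df = 2 − 1 = 1.

1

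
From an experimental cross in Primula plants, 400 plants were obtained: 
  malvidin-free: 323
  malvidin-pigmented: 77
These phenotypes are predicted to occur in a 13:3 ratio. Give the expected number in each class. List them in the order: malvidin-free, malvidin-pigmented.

325, 75

The 13:3 ratio has 16 parts, so with N = 400 the expected counts are:
  malvidin-free: 400 × 13/16 = 325
  malvidin-pigmented: 400 × 3/16 = 75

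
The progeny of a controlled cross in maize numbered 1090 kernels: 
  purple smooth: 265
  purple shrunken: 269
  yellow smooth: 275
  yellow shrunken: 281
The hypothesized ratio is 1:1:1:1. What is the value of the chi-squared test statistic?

0.539

The 1:1:1:1 ratio has 4 parts, so with N = 1090 the expected counts are:
  purple smooth: 1090 × 1/4 = 272.5
  purple shrunken: 1090 × 1/4 = 272.5
  yellow smooth: 1090 × 1/4 = 272.5
  yellow shrunken: 1090 × 1/4 = 272.5
χ² = Σ (O − E)² / E
  purple smooth: (265 − 272.5)² / 272.5 = 0.2064
  purple shrunken: (269 − 272.5)² / 272.5 = 0.0450
  yellow smooth: (275 − 272.5)² / 272.5 = 0.0229
  yellow shrunken: (281 − 272.5)² / 272.5 = 0.2651
χ² = 0.2064 + 0.0450 + 0.0229 + 0.2651 = 0.5394 ≈ 0.539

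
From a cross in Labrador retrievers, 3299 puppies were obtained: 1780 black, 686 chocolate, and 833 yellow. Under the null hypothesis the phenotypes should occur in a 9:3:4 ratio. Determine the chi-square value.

10.522

Expected counts for N = 3299 under a 9:3:4 ratio (total parts = 16):
  black: 3299 × 9/16 = 1855.6875
  chocolate: 3299 × 3/16 = 618.5625
  yellow: 3299 × 4/16 = 824.75
χ² = Σ (O − E)² / E
  black: (1780 − 1855.6875)² / 1855.6875 = 3.0870
  chocolate: (686 − 618.5625)² / 618.5625 = 7.3522
  yellow: (833 − 824.75)² / 824.75 = 0.0825
χ² = 3.0870 + 7.3522 + 0.0825 = 10.5217 ≈ 10.522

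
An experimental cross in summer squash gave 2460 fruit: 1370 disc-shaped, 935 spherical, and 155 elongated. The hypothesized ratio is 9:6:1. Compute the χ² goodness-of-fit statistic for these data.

The 9:6:1 ratio has 16 parts, so with N = 2460 the expected counts are:
  disc-shaped: 2460 × 9/16 = 1383.75
  spherical: 2460 × 6/16 = 922.5
  elongated: 2460 × 1/16 = 153.75
χ² = Σ (O − E)² / E
  disc-shaped: (1370 − 1383.75)² / 1383.75 = 0.1366
  spherical: (935 − 922.5)² / 922.5 = 0.1694
  elongated: (155 − 153.75)² / 153.75 = 0.0102
χ² = 0.1366 + 0.1694 + 0.0102 = 0.3162 ≈ 0.316

0.316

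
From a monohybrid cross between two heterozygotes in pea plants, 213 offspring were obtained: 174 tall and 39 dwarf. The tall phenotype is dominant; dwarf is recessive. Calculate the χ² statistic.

5.085

For a monohybrid cross between heterozygotes with complete dominance, the expected phenotypic ratio is 3:1.
Under the 3:1 hypothesis (Σ ratio = 4, N = 213):
  tall: 213 × 3/4 = 159.75
  dwarf: 213 × 1/4 = 53.25
χ² = Σ (O − E)² / E
  tall: (174 − 159.75)² / 159.75 = 1.2711
  dwarf: (39 − 53.25)² / 53.25 = 3.8134
χ² = 1.2711 + 3.8134 = 5.0845 ≈ 5.085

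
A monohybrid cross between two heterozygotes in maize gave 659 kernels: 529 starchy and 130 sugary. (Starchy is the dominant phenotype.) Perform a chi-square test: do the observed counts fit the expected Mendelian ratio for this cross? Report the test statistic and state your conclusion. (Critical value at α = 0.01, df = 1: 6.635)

9.773; not consistent

For a monohybrid cross between heterozygotes with complete dominance, the expected phenotypic ratio is 3:1.
The 3:1 ratio has 4 parts, so with N = 659 the expected counts are:
  starchy: 659 × 3/4 = 494.25
  sugary: 659 × 1/4 = 164.75
χ² = Σ (O − E)² / E
  starchy: (529 − 494.25)² / 494.25 = 2.4432
  sugary: (130 − 164.75)² / 164.75 = 7.3297
χ² = 2.4432 + 7.3297 = 9.7729 ≈ 9.773
Degrees of freedom = 2 − 1 = 1; critical value at α = 0.01 is 6.635.
Since 9.773 > 6.635, we reject the null hypothesis — the data do not fit the 3:1 ratio.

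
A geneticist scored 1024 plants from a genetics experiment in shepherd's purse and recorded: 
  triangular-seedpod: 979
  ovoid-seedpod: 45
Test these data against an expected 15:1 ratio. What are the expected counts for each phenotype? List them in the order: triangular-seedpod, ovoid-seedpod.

960, 64

Under the 15:1 hypothesis (Σ ratio = 16, N = 1024):
  triangular-seedpod: 1024 × 15/16 = 960
  ovoid-seedpod: 1024 × 1/16 = 64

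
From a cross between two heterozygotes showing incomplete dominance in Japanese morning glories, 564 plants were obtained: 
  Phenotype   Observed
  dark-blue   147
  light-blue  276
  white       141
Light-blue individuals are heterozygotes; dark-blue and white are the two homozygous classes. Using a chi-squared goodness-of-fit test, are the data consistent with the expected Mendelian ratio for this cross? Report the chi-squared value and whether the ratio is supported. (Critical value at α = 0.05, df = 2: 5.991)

0.383; consistent

With incomplete dominance, a heterozygote × heterozygote cross gives a 1:2:1 phenotypic ratio.
Expected counts for N = 564 under a 1:2:1 ratio (total parts = 4):
  dark-blue: 564 × 1/4 = 141
  light-blue: 564 × 2/4 = 282
  white: 564 × 1/4 = 141
χ² = Σ (O − E)² / E
  dark-blue: (147 − 141)² / 141 = 0.2553
  light-blue: (276 − 282)² / 282 = 0.1277
  white: (141 − 141)² / 141 = 0.0000
χ² = 0.2553 + 0.1277 + 0.0000 = 0.383
Degrees of freedom = 3 − 1 = 2; critical value at α = 0.05 is 5.991.
Since 0.383 < 5.991, we fail to reject the null hypothesis — the data are consistent with the 1:2:1 ratio.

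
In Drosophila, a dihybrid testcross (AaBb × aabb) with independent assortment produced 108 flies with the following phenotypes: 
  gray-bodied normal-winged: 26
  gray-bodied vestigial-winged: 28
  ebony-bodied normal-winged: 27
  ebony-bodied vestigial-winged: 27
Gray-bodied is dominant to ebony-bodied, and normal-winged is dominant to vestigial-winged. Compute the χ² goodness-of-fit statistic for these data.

0.074

A dihybrid testcross with independent assortment gives a 1:1:1:1 ratio.
Total ratio parts = 4. Expected numbers out of 108:
  gray-bodied normal-winged: 108 × 1/4 = 27
  gray-bodied vestigial-winged: 108 × 1/4 = 27
  ebony-bodied normal-winged: 108 × 1/4 = 27
  ebony-bodied vestigial-winged: 108 × 1/4 = 27
χ² = Σ (O − E)² / E
  gray-bodied normal-winged: (26 − 27)² / 27 = 0.0370
  gray-bodied vestigial-winged: (28 − 27)² / 27 = 0.0370
  ebony-bodied normal-winged: (27 − 27)² / 27 = 0.0000
  ebony-bodied vestigial-winged: (27 − 27)² / 27 = 0.0000
χ² = 0.0370 + 0.0370 + 0.0000 + 0.0000 = 0.074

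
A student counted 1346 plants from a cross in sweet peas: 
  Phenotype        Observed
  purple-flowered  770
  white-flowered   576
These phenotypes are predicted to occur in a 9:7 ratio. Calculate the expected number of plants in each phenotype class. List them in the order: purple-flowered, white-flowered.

757.125, 588.875

Total ratio parts = 16. Expected numbers out of 1346:
  purple-flowered: 1346 × 9/16 = 757.125
  white-flowered: 1346 × 7/16 = 588.875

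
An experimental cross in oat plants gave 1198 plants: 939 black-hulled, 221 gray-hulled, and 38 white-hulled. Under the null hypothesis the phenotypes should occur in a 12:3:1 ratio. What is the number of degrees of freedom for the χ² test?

A goodness-of-fit test with 3 phenotype classes has df = 3 − 1 = 2.

2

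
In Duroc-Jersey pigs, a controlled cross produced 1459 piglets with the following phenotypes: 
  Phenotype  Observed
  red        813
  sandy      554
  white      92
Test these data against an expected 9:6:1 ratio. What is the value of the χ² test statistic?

Under the 9:6:1 hypothesis (Σ ratio = 16, N = 1459):
  red: 1459 × 9/16 = 820.6875
  sandy: 1459 × 6/16 = 547.125
  white: 1459 × 1/16 = 91.1875
χ² = Σ (O − E)² / E
  red: (813 − 820.6875)² / 820.6875 = 0.0720
  sandy: (554 − 547.125)² / 547.125 = 0.0864
  white: (92 − 91.1875)² / 91.1875 = 0.0072
χ² = 0.0720 + 0.0864 + 0.0072 = 0.1656 ≈ 0.166

0.166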